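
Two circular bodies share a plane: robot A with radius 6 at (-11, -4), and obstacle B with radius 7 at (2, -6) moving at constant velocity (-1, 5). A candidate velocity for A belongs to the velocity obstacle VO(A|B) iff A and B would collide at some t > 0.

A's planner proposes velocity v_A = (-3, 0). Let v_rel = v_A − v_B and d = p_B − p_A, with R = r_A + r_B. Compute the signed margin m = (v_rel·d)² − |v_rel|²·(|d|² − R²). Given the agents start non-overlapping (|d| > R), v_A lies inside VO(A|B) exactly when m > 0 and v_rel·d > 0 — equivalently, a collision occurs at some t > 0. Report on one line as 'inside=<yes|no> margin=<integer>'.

d = (13, -2),  |d|² = 173;  R = 6+7 = 13,  c = 173−13² = 4
v_rel = (-2, -5),  |v_rel|² = 29;  v_rel·d = (-2)·(13) + (-5)·(-2) = -16
29·t² + 32·t + 4 = 0  ⇒  m = (-16)² − 29·4 = 140
m = 140 > 0,  v_rel·d = -16 < 0  ⇒  outside

inside=no margin=140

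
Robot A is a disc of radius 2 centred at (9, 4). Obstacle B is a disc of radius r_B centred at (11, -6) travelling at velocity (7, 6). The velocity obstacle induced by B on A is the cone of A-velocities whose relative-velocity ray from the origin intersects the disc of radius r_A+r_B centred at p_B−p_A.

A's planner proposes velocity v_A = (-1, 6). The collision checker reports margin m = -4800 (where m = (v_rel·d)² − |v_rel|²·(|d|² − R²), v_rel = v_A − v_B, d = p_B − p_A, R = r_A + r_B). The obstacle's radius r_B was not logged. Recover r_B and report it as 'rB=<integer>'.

m = -4800
d = (2, -10);  v_rel = (-8, 0),  |v_rel|² = 64
v_rel×d = (-8)·(-10) − (0)·(2) = 80
since m = R²·64 − 80²:  R² = (6400 + -4800) / 64 = 25
R = √25 = 5  ⇒  r_B = 5 − 2 = 3

rB=3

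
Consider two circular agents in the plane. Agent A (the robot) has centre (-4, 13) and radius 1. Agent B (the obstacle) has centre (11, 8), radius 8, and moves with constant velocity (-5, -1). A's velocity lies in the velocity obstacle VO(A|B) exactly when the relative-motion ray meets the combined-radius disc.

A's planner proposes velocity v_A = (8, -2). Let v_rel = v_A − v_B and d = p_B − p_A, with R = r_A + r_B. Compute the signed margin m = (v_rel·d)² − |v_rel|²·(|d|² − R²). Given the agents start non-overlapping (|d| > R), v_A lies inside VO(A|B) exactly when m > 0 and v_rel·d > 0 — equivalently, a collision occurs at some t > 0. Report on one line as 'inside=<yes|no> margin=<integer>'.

d = (15, -5),  |d|² = 250;  R = 1+8 = 9,  c = 250−9² = 169
v_rel = (13, -1),  |v_rel|² = 170;  v_rel·d = (13)·(15) + (-1)·(-5) = 200
170·t² − 400·t + 169 = 0  ⇒  m = 200² − 170·169 = 11270
m = 11270 > 0,  v_rel·d = 200 > 0  ⇒  inside

inside=yes margin=11270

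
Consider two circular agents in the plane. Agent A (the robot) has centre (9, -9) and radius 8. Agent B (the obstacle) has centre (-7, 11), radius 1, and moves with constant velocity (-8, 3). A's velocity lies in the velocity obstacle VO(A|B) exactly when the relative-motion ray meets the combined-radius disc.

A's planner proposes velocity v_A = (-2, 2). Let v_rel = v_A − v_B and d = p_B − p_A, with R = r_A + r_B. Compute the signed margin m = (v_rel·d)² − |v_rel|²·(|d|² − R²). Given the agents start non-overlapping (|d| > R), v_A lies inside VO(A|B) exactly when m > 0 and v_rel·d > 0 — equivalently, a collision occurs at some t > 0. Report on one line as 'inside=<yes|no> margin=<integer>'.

d = (-16, 20),  |d|² = 656;  R = 8+1 = 9,  c = 656−9² = 575
v_rel = (6, -1),  |v_rel|² = 37;  v_rel·d = (6)·(-16) + (-1)·(20) = -116
37·t² + 232·t + 575 = 0  ⇒  m = (-116)² − 37·575 = -7819
m = -7819 < 0,  v_rel·d = -116 < 0  ⇒  outside

inside=no margin=-7819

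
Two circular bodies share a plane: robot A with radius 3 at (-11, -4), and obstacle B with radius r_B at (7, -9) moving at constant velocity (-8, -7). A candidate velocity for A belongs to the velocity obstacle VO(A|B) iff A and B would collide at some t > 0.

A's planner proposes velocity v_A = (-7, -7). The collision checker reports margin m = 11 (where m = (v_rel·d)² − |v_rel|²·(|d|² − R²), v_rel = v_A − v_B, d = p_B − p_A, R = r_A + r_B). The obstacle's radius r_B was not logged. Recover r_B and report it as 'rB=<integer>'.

m = 11
d = (18, -5);  v_rel = (1, 0),  |v_rel|² = 1
v_rel×d = (1)·(-5) − (0)·(18) = -5
since m = R²·1 − (-5)²:  R² = (25 + 11) / 1 = 36
R = √36 = 6  ⇒  r_B = 6 − 3 = 3

rB=3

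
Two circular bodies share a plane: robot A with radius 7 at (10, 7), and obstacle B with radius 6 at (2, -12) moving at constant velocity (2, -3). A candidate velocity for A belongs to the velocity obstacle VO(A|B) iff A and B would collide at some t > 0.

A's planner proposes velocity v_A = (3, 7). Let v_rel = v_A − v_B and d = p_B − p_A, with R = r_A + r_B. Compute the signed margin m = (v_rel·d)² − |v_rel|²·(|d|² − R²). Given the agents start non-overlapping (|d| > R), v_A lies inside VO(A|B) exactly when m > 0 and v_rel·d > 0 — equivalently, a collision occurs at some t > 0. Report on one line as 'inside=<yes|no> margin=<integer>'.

d = (-8, -19),  |d|² = 425;  R = 7+6 = 13,  c = 425−13² = 256
v_rel = (1, 10),  |v_rel|² = 101;  v_rel·d = (1)·(-8) + (10)·(-19) = -198
101·t² + 396·t + 256 = 0  ⇒  m = (-198)² − 101·256 = 13348
m = 13348 > 0,  v_rel·d = -198 < 0  ⇒  outside

inside=no margin=13348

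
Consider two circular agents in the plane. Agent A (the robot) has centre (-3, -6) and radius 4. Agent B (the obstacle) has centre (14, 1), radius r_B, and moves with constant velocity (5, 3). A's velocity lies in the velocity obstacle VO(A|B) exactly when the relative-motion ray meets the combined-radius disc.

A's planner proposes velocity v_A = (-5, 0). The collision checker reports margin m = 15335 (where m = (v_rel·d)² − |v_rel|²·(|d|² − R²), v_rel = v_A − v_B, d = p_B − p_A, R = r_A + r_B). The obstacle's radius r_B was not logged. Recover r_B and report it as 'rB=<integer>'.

m = 15335
d = (17, 7);  v_rel = (-10, -3),  |v_rel|² = 109
v_rel×d = (-10)·(7) − (-3)·(17) = -19
since m = R²·109 − (-19)²:  R² = (361 + 15335) / 109 = 144
R = √144 = 12  ⇒  r_B = 12 − 4 = 8

rB=8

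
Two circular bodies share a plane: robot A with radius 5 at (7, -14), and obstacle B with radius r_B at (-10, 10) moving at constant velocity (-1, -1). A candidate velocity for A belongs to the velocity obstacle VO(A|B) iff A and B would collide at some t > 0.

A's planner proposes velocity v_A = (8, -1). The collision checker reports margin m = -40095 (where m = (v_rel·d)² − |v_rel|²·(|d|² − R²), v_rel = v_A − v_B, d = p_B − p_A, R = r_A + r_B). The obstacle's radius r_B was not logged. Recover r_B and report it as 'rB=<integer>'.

m = -40095
d = (-17, 24);  v_rel = (9, 0),  |v_rel|² = 81
v_rel×d = (9)·(24) − (0)·(-17) = 216
since m = R²·81 − 216²:  R² = (46656 + -40095) / 81 = 81
R = √81 = 9  ⇒  r_B = 9 − 5 = 4

rB=4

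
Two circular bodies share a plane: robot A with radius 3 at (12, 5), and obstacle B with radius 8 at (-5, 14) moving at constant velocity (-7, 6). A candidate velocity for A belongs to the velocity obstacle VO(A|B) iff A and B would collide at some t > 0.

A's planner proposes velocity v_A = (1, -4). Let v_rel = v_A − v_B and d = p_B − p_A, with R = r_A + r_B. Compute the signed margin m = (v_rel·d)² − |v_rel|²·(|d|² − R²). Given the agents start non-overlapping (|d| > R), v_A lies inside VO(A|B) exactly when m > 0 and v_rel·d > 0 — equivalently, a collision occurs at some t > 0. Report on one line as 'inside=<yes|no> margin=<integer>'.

d = (-17, 9),  |d|² = 370;  R = 3+8 = 11,  c = 370−11² = 249
v_rel = (8, -10),  |v_rel|² = 164;  v_rel·d = (8)·(-17) + (-10)·(9) = -226
164·t² + 452·t + 249 = 0  ⇒  m = (-226)² − 164·249 = 10240
m = 10240 > 0,  v_rel·d = -226 < 0  ⇒  outside

inside=no margin=10240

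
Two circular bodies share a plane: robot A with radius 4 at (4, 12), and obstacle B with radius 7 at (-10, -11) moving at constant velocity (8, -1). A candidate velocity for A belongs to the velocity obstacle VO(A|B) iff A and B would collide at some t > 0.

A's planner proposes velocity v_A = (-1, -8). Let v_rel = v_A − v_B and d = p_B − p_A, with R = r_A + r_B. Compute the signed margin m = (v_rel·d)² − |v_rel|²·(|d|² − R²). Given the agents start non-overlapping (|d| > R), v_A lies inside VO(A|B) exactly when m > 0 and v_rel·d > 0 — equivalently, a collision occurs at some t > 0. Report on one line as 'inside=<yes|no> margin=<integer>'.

d = (-14, -23),  |d|² = 725;  R = 4+7 = 11,  c = 725−11² = 604
v_rel = (-9, -7),  |v_rel|² = 130;  v_rel·d = (-9)·(-14) + (-7)·(-23) = 287
130·t² − 574·t + 604 = 0  ⇒  m = 287² − 130·604 = 3849
m = 3849 > 0,  v_rel·d = 287 > 0  ⇒  inside

inside=yes margin=3849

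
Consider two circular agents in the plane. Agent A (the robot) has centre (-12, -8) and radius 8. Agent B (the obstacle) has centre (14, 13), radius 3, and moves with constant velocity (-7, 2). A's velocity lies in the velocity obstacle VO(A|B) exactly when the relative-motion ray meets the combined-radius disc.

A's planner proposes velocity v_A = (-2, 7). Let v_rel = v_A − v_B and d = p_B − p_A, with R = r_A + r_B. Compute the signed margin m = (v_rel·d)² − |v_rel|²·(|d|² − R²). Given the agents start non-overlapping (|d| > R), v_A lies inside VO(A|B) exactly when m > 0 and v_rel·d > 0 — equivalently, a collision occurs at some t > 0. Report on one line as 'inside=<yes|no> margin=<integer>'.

d = (26, 21),  |d|² = 1117;  R = 8+3 = 11,  c = 1117−11² = 996
v_rel = (5, 5),  |v_rel|² = 50;  v_rel·d = (5)·(26) + (5)·(21) = 235
50·t² − 470·t + 996 = 0  ⇒  m = 235² − 50·996 = 5425
m = 5425 > 0,  v_rel·d = 235 > 0  ⇒  inside

inside=yes margin=5425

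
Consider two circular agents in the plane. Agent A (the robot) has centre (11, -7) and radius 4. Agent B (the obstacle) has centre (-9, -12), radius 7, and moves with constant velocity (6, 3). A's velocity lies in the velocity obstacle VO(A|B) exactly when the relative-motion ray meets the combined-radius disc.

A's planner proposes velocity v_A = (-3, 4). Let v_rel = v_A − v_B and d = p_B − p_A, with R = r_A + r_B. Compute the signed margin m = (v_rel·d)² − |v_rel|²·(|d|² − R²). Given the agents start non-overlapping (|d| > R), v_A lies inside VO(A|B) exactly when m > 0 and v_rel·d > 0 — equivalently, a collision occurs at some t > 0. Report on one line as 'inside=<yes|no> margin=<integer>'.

d = (-20, -5),  |d|² = 425;  R = 4+7 = 11,  c = 425−11² = 304
v_rel = (-9, 1),  |v_rel|² = 82;  v_rel·d = (-9)·(-20) + (1)·(-5) = 175
82·t² − 350·t + 304 = 0  ⇒  m = 175² − 82·304 = 5697
m = 5697 > 0,  v_rel·d = 175 > 0  ⇒  inside

inside=yes margin=5697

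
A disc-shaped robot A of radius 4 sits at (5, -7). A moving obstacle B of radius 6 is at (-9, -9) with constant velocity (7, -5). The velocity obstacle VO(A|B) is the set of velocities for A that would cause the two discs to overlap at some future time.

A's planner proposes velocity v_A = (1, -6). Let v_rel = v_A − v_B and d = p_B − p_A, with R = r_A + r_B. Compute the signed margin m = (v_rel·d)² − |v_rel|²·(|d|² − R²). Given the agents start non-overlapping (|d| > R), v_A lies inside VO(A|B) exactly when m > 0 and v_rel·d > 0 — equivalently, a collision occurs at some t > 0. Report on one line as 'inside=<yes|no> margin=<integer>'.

d = (-14, -2),  |d|² = 200;  R = 4+6 = 10,  c = 200−10² = 100
v_rel = (-6, -1),  |v_rel|² = 37;  v_rel·d = (-6)·(-14) + (-1)·(-2) = 86
37·t² − 172·t + 100 = 0  ⇒  m = 86² − 37·100 = 3696
m = 3696 > 0,  v_rel·d = 86 > 0  ⇒  inside

inside=yes margin=3696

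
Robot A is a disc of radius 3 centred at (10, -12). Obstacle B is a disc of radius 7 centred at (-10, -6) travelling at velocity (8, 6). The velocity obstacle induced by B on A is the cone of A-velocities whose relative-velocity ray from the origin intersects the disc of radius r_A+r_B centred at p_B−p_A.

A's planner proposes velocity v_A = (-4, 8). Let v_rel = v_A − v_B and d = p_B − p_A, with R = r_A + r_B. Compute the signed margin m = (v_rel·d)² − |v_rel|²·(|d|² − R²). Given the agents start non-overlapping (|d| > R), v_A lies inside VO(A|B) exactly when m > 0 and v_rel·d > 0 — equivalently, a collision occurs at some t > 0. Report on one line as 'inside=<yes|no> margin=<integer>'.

d = (-20, 6),  |d|² = 436;  R = 3+7 = 10,  c = 436−10² = 336
v_rel = (-12, 2),  |v_rel|² = 148;  v_rel·d = (-12)·(-20) + (2)·(6) = 252
148·t² − 504·t + 336 = 0  ⇒  m = 252² − 148·336 = 13776
m = 13776 > 0,  v_rel·d = 252 > 0  ⇒  inside

inside=yes margin=13776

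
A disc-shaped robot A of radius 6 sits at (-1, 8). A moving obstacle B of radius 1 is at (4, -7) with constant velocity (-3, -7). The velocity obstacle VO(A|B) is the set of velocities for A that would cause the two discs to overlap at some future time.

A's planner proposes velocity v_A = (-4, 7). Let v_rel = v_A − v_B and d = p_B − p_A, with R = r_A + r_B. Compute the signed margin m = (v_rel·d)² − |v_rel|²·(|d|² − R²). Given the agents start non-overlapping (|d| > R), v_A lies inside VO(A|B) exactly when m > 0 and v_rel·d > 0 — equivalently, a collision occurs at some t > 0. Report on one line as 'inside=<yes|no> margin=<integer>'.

d = (5, -15),  |d|² = 250;  R = 6+1 = 7,  c = 250−7² = 201
v_rel = (-1, 14),  |v_rel|² = 197;  v_rel·d = (-1)·(5) + (14)·(-15) = -215
197·t² + 430·t + 201 = 0  ⇒  m = (-215)² − 197·201 = 6628
m = 6628 > 0,  v_rel·d = -215 < 0  ⇒  outside

inside=no margin=6628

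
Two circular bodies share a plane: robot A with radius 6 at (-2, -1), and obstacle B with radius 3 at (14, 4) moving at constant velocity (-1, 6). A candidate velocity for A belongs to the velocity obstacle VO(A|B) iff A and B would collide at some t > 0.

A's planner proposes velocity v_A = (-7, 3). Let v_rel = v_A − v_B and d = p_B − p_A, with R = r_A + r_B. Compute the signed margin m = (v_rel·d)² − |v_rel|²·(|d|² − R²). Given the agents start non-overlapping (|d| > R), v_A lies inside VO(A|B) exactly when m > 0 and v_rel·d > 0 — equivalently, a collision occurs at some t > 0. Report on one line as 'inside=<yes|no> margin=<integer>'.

d = (16, 5),  |d|² = 281;  R = 6+3 = 9,  c = 281−9² = 200
v_rel = (-6, -3),  |v_rel|² = 45;  v_rel·d = (-6)·(16) + (-3)·(5) = -111
45·t² + 222·t + 200 = 0  ⇒  m = (-111)² − 45·200 = 3321
m = 3321 > 0,  v_rel·d = -111 < 0  ⇒  outside

inside=no margin=3321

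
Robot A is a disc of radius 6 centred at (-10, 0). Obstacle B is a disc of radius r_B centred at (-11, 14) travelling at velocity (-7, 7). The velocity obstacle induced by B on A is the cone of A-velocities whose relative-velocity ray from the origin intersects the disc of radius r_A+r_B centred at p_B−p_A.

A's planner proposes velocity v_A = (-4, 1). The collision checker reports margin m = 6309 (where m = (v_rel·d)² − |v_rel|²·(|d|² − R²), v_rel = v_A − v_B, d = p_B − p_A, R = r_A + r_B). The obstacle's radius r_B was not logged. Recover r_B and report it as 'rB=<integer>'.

m = 6309
d = (-1, 14);  v_rel = (3, -6),  |v_rel|² = 45
v_rel×d = (3)·(14) − (-6)·(-1) = 36
since m = R²·45 − 36²:  R² = (1296 + 6309) / 45 = 169
R = √169 = 13  ⇒  r_B = 13 − 6 = 7

rB=7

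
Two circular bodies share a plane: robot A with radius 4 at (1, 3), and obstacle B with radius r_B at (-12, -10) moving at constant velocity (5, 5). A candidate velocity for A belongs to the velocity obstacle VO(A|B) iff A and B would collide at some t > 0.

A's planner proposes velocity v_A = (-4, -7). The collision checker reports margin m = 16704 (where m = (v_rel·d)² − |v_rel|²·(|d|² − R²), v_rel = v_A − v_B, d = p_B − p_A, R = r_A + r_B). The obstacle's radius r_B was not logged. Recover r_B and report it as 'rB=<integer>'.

m = 16704
d = (-13, -13);  v_rel = (-9, -12),  |v_rel|² = 225
v_rel×d = (-9)·(-13) − (-12)·(-13) = -39
since m = R²·225 − (-39)²:  R² = (1521 + 16704) / 225 = 81
R = √81 = 9  ⇒  r_B = 9 − 4 = 5

rB=5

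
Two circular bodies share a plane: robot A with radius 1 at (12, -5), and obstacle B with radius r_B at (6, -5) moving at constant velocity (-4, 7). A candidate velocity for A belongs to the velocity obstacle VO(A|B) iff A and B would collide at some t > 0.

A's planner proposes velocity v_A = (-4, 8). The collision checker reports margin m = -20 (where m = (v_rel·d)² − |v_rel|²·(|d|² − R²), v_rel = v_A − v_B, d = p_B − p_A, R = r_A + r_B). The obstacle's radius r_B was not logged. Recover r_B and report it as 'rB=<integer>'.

m = -20
d = (-6, 0);  v_rel = (0, 1),  |v_rel|² = 1
v_rel×d = (0)·(0) − (1)·(-6) = 6
since m = R²·1 − 6²:  R² = (36 + -20) / 1 = 16
R = √16 = 4  ⇒  r_B = 4 − 1 = 3

rB=3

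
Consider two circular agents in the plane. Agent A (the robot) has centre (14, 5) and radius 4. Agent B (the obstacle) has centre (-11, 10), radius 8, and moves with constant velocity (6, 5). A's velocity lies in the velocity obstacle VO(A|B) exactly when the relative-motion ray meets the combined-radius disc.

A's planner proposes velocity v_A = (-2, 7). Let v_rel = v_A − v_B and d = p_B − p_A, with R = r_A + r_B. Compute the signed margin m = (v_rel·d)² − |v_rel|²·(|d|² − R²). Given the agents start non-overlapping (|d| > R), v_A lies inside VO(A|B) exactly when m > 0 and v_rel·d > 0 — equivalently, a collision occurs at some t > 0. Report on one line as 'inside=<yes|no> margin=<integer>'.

d = (-25, 5),  |d|² = 650;  R = 4+8 = 12,  c = 650−12² = 506
v_rel = (-8, 2),  |v_rel|² = 68;  v_rel·d = (-8)·(-25) + (2)·(5) = 210
68·t² − 420·t + 506 = 0  ⇒  m = 210² − 68·506 = 9692
m = 9692 > 0,  v_rel·d = 210 > 0  ⇒  inside

inside=yes margin=9692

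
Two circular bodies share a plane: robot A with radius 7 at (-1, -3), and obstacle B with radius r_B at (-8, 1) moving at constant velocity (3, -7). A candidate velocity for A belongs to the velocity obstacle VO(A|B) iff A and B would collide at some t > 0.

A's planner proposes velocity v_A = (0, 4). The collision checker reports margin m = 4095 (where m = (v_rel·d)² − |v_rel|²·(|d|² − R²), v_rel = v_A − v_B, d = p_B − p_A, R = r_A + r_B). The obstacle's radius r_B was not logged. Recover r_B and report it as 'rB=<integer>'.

m = 4095
d = (-7, 4);  v_rel = (-3, 11),  |v_rel|² = 130
v_rel×d = (-3)·(4) − (11)·(-7) = 65
since m = R²·130 − 65²:  R² = (4225 + 4095) / 130 = 64
R = √64 = 8  ⇒  r_B = 8 − 7 = 1

rB=1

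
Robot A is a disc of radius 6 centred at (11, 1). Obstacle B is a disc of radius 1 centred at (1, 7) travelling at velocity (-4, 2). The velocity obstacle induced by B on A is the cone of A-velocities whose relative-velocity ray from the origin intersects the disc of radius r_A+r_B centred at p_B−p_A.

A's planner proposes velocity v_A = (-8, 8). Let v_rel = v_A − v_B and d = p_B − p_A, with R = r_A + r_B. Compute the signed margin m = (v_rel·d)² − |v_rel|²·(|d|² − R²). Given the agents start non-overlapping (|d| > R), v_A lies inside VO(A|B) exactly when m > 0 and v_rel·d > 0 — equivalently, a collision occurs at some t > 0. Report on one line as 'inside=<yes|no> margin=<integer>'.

d = (-10, 6),  |d|² = 136;  R = 6+1 = 7,  c = 136−7² = 87
v_rel = (-4, 6),  |v_rel|² = 52;  v_rel·d = (-4)·(-10) + (6)·(6) = 76
52·t² − 152·t + 87 = 0  ⇒  m = 76² − 52·87 = 1252
m = 1252 > 0,  v_rel·d = 76 > 0  ⇒  inside

inside=yes margin=1252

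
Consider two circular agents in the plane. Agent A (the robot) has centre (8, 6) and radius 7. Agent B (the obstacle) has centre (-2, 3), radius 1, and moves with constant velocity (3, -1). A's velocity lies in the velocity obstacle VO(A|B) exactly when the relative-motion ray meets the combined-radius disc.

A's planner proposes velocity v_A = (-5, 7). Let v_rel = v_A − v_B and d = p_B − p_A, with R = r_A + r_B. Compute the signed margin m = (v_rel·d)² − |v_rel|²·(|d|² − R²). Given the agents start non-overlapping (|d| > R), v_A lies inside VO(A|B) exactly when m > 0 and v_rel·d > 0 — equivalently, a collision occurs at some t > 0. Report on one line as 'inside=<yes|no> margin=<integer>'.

d = (-10, -3),  |d|² = 109;  R = 7+1 = 8,  c = 109−8² = 45
v_rel = (-8, 8),  |v_rel|² = 128;  v_rel·d = (-8)·(-10) + (8)·(-3) = 56
128·t² − 112·t + 45 = 0  ⇒  m = 56² − 128·45 = -2624
m = -2624 < 0,  v_rel·d = 56 > 0  ⇒  outside

inside=no margin=-2624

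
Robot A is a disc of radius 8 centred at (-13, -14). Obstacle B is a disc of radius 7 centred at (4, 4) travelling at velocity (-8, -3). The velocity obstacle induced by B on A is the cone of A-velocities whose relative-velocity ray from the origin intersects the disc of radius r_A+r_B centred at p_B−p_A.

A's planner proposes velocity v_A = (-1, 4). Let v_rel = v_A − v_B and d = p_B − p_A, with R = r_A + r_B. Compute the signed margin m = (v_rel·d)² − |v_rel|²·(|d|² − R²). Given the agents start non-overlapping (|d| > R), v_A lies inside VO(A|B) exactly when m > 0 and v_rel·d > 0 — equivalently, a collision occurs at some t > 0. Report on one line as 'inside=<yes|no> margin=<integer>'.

d = (17, 18),  |d|² = 613;  R = 8+7 = 15,  c = 613−15² = 388
v_rel = (7, 7),  |v_rel|² = 98;  v_rel·d = (7)·(17) + (7)·(18) = 245
98·t² − 490·t + 388 = 0  ⇒  m = 245² − 98·388 = 22001
m = 22001 > 0,  v_rel·d = 245 > 0  ⇒  inside

inside=yes margin=22001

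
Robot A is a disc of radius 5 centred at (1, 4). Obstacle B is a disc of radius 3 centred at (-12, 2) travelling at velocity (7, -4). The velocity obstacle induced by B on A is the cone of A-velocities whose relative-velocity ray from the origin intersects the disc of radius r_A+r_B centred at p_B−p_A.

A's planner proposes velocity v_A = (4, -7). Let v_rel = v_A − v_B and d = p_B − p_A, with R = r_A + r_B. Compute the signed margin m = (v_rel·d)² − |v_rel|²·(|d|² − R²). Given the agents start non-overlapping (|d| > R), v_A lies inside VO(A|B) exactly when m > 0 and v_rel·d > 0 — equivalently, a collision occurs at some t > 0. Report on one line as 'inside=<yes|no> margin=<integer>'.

d = (-13, -2),  |d|² = 173;  R = 5+3 = 8,  c = 173−8² = 109
v_rel = (-3, -3),  |v_rel|² = 18;  v_rel·d = (-3)·(-13) + (-3)·(-2) = 45
18·t² − 90·t + 109 = 0  ⇒  m = 45² − 18·109 = 63
m = 63 > 0,  v_rel·d = 45 > 0  ⇒  inside

inside=yes margin=63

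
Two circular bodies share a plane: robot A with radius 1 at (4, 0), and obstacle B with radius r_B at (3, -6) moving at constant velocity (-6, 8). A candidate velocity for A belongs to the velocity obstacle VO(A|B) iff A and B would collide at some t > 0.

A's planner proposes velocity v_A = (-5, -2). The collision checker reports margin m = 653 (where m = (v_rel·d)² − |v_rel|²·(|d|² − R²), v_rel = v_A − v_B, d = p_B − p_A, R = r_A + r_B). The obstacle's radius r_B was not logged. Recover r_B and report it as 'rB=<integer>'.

m = 653
d = (-1, -6);  v_rel = (1, -10),  |v_rel|² = 101
v_rel×d = (1)·(-6) − (-10)·(-1) = -16
since m = R²·101 − (-16)²:  R² = (256 + 653) / 101 = 9
R = √9 = 3  ⇒  r_B = 3 − 1 = 2

rB=2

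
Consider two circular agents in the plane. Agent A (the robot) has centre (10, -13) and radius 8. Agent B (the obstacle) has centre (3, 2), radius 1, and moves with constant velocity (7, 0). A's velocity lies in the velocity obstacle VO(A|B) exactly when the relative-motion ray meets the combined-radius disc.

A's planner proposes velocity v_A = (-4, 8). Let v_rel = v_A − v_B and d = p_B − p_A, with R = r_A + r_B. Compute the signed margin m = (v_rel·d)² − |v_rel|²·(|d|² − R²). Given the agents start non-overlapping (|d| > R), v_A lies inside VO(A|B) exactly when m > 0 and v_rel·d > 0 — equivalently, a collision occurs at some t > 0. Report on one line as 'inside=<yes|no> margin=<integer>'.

d = (-7, 15),  |d|² = 274;  R = 8+1 = 9,  c = 274−9² = 193
v_rel = (-11, 8),  |v_rel|² = 185;  v_rel·d = (-11)·(-7) + (8)·(15) = 197
185·t² − 394·t + 193 = 0  ⇒  m = 197² − 185·193 = 3104
m = 3104 > 0,  v_rel·d = 197 > 0  ⇒  inside

inside=yes margin=3104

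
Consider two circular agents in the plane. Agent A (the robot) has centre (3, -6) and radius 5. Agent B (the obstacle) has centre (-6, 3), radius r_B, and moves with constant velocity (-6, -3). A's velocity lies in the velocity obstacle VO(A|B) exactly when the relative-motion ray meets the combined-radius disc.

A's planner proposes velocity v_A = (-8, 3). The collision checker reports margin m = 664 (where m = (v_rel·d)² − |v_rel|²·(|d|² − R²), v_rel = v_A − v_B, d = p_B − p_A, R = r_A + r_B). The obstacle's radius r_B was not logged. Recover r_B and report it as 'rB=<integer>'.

m = 664
d = (-9, 9);  v_rel = (-2, 6),  |v_rel|² = 40
v_rel×d = (-2)·(9) − (6)·(-9) = 36
since m = R²·40 − 36²:  R² = (1296 + 664) / 40 = 49
R = √49 = 7  ⇒  r_B = 7 − 5 = 2

rB=2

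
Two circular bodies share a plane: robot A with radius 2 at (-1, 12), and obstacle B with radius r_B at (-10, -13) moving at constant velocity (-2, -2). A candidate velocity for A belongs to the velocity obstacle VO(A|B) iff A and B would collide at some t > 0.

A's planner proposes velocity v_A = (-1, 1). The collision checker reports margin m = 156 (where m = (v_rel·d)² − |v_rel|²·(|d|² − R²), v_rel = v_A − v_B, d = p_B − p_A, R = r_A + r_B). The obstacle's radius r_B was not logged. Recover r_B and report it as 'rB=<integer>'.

m = 156
d = (-9, -25);  v_rel = (1, 3),  |v_rel|² = 10
v_rel×d = (1)·(-25) − (3)·(-9) = 2
since m = R²·10 − 2²:  R² = (4 + 156) / 10 = 16
R = √16 = 4  ⇒  r_B = 4 − 2 = 2

rB=2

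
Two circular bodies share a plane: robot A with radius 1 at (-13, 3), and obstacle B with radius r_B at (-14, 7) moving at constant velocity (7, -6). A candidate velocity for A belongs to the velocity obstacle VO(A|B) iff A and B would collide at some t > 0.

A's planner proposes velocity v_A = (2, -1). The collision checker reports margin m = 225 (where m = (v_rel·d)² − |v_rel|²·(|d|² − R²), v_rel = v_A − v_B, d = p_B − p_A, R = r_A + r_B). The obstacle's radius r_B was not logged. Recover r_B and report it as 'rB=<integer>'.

m = 225
d = (-1, 4);  v_rel = (-5, 5),  |v_rel|² = 50
v_rel×d = (-5)·(4) − (5)·(-1) = -15
since m = R²·50 − (-15)²:  R² = (225 + 225) / 50 = 9
R = √9 = 3  ⇒  r_B = 3 − 1 = 2

rB=2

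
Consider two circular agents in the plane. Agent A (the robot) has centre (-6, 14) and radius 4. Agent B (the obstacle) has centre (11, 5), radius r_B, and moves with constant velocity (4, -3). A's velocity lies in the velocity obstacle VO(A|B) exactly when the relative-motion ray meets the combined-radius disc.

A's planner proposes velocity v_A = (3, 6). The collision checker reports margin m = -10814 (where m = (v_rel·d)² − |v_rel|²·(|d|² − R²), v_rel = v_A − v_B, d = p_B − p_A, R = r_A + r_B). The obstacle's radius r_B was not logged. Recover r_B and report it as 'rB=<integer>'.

m = -10814
d = (17, -9);  v_rel = (-1, 9),  |v_rel|² = 82
v_rel×d = (-1)·(-9) − (9)·(17) = -144
since m = R²·82 − (-144)²:  R² = (20736 + -10814) / 82 = 121
R = √121 = 11  ⇒  r_B = 11 − 4 = 7

rB=7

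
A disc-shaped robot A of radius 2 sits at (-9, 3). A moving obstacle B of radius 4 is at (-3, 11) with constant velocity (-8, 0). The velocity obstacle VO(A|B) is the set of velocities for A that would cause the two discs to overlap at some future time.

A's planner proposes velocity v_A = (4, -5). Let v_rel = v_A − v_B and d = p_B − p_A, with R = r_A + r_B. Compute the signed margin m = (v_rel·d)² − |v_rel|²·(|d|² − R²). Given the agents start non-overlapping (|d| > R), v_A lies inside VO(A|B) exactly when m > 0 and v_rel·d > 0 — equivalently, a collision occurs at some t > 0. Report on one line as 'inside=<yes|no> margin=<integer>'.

d = (6, 8),  |d|² = 100;  R = 2+4 = 6,  c = 100−6² = 64
v_rel = (12, -5),  |v_rel|² = 169;  v_rel·d = (12)·(6) + (-5)·(8) = 32
169·t² − 64·t + 64 = 0  ⇒  m = 32² − 169·64 = -9792
m = -9792 < 0,  v_rel·d = 32 > 0  ⇒  outside

inside=no margin=-9792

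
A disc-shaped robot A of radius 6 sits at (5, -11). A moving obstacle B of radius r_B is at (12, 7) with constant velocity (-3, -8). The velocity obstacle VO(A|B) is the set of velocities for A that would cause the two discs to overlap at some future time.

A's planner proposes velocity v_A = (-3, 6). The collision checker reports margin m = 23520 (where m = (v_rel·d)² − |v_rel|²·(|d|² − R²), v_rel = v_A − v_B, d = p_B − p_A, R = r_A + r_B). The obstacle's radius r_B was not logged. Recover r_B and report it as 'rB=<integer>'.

m = 23520
d = (7, 18);  v_rel = (0, 14),  |v_rel|² = 196
v_rel×d = (0)·(18) − (14)·(7) = -98
since m = R²·196 − (-98)²:  R² = (9604 + 23520) / 196 = 169
R = √169 = 13  ⇒  r_B = 13 − 6 = 7

rB=7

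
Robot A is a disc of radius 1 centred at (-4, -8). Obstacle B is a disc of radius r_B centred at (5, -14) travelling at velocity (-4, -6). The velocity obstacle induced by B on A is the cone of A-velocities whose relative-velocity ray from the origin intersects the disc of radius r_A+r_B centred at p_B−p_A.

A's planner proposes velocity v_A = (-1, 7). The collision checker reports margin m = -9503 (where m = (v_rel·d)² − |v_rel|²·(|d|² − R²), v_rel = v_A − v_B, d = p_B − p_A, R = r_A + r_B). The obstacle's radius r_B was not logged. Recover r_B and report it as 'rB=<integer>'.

m = -9503
d = (9, -6);  v_rel = (3, 13),  |v_rel|² = 178
v_rel×d = (3)·(-6) − (13)·(9) = -135
since m = R²·178 − (-135)²:  R² = (18225 + -9503) / 178 = 49
R = √49 = 7  ⇒  r_B = 7 − 1 = 6

rB=6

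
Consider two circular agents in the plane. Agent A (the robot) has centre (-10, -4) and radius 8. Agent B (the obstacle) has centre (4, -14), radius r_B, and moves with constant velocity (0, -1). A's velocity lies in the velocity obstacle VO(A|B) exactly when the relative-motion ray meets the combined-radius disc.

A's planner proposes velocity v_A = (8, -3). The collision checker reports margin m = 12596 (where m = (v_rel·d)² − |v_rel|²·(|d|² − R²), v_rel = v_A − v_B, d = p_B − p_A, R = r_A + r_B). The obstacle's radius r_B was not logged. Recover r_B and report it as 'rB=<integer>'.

m = 12596
d = (14, -10);  v_rel = (8, -2),  |v_rel|² = 68
v_rel×d = (8)·(-10) − (-2)·(14) = -52
since m = R²·68 − (-52)²:  R² = (2704 + 12596) / 68 = 225
R = √225 = 15  ⇒  r_B = 15 − 8 = 7

rB=7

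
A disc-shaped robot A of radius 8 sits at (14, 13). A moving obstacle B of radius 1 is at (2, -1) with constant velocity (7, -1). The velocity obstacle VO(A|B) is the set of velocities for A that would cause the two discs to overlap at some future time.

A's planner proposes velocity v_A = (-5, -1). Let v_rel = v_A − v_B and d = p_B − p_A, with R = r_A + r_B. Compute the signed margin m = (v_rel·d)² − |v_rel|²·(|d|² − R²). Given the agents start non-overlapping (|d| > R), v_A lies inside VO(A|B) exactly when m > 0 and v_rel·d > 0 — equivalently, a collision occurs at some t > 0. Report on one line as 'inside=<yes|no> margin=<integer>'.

d = (-12, -14),  |d|² = 340;  R = 8+1 = 9,  c = 340−9² = 259
v_rel = (-12, 0),  |v_rel|² = 144;  v_rel·d = (-12)·(-12) + (0)·(-14) = 144
144·t² − 288·t + 259 = 0  ⇒  m = 144² − 144·259 = -16560
m = -16560 < 0,  v_rel·d = 144 > 0  ⇒  outside

inside=no margin=-16560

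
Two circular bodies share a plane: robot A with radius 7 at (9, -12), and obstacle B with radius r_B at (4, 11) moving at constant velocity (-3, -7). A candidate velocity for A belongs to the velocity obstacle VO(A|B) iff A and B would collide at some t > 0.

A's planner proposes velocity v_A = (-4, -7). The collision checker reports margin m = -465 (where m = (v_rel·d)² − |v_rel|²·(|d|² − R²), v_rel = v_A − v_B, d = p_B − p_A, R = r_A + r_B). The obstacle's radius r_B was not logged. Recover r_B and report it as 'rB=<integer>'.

m = -465
d = (-5, 23);  v_rel = (-1, 0),  |v_rel|² = 1
v_rel×d = (-1)·(23) − (0)·(-5) = -23
since m = R²·1 − (-23)²:  R² = (529 + -465) / 1 = 64
R = √64 = 8  ⇒  r_B = 8 − 7 = 1

rB=1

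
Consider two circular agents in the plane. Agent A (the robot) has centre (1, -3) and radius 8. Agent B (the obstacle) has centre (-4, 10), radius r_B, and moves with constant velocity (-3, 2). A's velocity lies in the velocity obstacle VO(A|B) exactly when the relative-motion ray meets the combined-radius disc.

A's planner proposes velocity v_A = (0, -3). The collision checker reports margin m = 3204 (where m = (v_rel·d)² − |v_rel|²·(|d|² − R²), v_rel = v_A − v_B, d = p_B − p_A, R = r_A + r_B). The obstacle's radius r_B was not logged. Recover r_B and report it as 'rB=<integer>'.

m = 3204
d = (-5, 13);  v_rel = (3, -5),  |v_rel|² = 34
v_rel×d = (3)·(13) − (-5)·(-5) = 14
since m = R²·34 − 14²:  R² = (196 + 3204) / 34 = 100
R = √100 = 10  ⇒  r_B = 10 − 8 = 2

rB=2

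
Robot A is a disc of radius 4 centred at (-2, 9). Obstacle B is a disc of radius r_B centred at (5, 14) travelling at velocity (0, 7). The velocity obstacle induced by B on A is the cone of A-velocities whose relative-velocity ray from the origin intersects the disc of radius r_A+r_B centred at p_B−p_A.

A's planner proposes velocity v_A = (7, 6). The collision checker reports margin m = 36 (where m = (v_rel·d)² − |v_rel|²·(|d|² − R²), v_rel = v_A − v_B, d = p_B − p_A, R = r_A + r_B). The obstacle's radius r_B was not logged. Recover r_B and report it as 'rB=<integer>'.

m = 36
d = (7, 5);  v_rel = (7, -1),  |v_rel|² = 50
v_rel×d = (7)·(5) − (-1)·(7) = 42
since m = R²·50 − 42²:  R² = (1764 + 36) / 50 = 36
R = √36 = 6  ⇒  r_B = 6 − 4 = 2

rB=2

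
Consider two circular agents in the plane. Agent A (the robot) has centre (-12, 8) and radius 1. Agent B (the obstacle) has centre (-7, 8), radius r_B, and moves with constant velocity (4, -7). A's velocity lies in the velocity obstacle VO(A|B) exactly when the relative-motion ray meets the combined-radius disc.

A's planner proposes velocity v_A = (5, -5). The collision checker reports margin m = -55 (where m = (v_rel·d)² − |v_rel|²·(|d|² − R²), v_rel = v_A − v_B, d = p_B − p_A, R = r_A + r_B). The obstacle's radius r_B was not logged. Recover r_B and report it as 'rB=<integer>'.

m = -55
d = (5, 0);  v_rel = (1, 2),  |v_rel|² = 5
v_rel×d = (1)·(0) − (2)·(5) = -10
since m = R²·5 − (-10)²:  R² = (100 + -55) / 5 = 9
R = √9 = 3  ⇒  r_B = 3 − 1 = 2

rB=2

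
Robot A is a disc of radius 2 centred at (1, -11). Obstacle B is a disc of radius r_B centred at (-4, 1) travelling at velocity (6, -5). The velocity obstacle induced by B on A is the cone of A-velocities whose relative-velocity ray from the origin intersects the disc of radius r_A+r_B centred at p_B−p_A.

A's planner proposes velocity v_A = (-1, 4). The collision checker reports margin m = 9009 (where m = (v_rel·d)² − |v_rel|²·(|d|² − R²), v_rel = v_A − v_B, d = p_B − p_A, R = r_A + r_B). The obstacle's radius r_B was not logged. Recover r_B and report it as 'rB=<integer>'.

m = 9009
d = (-5, 12);  v_rel = (-7, 9),  |v_rel|² = 130
v_rel×d = (-7)·(12) − (9)·(-5) = -39
since m = R²·130 − (-39)²:  R² = (1521 + 9009) / 130 = 81
R = √81 = 9  ⇒  r_B = 9 − 2 = 7

rB=7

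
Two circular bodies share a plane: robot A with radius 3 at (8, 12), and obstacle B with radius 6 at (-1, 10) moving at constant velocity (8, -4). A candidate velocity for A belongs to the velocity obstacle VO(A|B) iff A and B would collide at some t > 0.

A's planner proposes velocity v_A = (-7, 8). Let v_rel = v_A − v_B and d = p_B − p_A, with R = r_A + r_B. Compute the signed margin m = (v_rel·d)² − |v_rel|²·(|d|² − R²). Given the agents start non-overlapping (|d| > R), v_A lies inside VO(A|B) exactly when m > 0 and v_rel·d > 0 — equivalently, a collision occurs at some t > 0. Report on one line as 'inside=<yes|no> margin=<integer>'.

d = (-9, -2),  |d|² = 85;  R = 3+6 = 9,  c = 85−9² = 4
v_rel = (-15, 12),  |v_rel|² = 369;  v_rel·d = (-15)·(-9) + (12)·(-2) = 111
369·t² − 222·t + 4 = 0  ⇒  m = 111² − 369·4 = 10845
m = 10845 > 0,  v_rel·d = 111 > 0  ⇒  inside

inside=yes margin=10845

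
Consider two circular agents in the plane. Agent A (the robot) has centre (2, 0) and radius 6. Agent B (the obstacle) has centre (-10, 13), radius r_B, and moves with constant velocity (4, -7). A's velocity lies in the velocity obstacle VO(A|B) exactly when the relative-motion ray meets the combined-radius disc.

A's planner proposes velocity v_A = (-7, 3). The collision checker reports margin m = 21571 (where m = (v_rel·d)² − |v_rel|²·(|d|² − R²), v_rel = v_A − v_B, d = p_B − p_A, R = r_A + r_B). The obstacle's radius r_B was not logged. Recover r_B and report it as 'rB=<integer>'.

m = 21571
d = (-12, 13);  v_rel = (-11, 10),  |v_rel|² = 221
v_rel×d = (-11)·(13) − (10)·(-12) = -23
since m = R²·221 − (-23)²:  R² = (529 + 21571) / 221 = 100
R = √100 = 10  ⇒  r_B = 10 − 6 = 4

rB=4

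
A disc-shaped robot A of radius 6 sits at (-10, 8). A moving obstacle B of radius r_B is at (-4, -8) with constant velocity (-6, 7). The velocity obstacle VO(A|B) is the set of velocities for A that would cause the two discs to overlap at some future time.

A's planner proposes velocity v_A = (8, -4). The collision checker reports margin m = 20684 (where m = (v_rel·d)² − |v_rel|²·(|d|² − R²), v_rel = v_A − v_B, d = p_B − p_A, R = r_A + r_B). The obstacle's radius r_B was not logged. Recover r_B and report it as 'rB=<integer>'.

m = 20684
d = (6, -16);  v_rel = (14, -11),  |v_rel|² = 317
v_rel×d = (14)·(-16) − (-11)·(6) = -158
since m = R²·317 − (-158)²:  R² = (24964 + 20684) / 317 = 144
R = √144 = 12  ⇒  r_B = 12 − 6 = 6

rB=6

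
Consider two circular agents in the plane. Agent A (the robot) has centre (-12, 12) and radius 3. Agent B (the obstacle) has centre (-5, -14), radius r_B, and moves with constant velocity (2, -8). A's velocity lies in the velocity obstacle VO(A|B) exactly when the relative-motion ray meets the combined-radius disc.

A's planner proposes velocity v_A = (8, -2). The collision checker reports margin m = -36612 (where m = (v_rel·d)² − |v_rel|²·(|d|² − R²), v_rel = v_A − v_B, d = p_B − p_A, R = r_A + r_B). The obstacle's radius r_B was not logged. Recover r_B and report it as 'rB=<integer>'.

m = -36612
d = (7, -26);  v_rel = (6, 6),  |v_rel|² = 72
v_rel×d = (6)·(-26) − (6)·(7) = -198
since m = R²·72 − (-198)²:  R² = (39204 + -36612) / 72 = 36
R = √36 = 6  ⇒  r_B = 6 − 3 = 3

rB=3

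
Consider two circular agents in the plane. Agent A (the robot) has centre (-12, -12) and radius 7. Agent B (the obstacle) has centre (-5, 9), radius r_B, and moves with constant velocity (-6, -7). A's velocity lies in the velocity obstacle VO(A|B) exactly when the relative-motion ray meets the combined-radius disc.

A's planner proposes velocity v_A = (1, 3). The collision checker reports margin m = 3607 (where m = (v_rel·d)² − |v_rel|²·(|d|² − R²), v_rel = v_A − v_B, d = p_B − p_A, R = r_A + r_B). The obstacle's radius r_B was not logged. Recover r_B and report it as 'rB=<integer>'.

m = 3607
d = (7, 21);  v_rel = (7, 10),  |v_rel|² = 149
v_rel×d = (7)·(21) − (10)·(7) = 77
since m = R²·149 − 77²:  R² = (5929 + 3607) / 149 = 64
R = √64 = 8  ⇒  r_B = 8 − 7 = 1

rB=1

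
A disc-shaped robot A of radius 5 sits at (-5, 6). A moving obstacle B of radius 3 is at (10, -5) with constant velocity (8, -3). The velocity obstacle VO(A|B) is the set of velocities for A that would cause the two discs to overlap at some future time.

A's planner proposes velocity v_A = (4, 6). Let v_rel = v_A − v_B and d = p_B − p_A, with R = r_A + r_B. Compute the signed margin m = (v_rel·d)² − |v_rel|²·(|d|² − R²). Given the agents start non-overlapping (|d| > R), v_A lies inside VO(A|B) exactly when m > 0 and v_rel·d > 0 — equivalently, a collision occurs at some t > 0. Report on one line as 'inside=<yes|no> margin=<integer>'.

d = (15, -11),  |d|² = 346;  R = 5+3 = 8,  c = 346−8² = 282
v_rel = (-4, 9),  |v_rel|² = 97;  v_rel·d = (-4)·(15) + (9)·(-11) = -159
97·t² + 318·t + 282 = 0  ⇒  m = (-159)² − 97·282 = -2073
m = -2073 < 0,  v_rel·d = -159 < 0  ⇒  outside

inside=no margin=-2073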